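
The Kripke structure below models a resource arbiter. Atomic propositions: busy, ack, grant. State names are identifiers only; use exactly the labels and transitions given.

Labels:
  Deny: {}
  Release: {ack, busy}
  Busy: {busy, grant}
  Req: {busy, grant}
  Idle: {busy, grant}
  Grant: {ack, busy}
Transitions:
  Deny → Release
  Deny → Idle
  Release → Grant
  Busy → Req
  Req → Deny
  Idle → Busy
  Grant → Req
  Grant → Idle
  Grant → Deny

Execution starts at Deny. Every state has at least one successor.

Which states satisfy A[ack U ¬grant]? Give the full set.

States satisfying ack: {Release, Grant}.
States satisfying ¬grant: {Deny, Release, Grant}.
States satisfying A[ack U ¬grant]: {Deny, Release, Grant}.

{Deny, Release, Grant}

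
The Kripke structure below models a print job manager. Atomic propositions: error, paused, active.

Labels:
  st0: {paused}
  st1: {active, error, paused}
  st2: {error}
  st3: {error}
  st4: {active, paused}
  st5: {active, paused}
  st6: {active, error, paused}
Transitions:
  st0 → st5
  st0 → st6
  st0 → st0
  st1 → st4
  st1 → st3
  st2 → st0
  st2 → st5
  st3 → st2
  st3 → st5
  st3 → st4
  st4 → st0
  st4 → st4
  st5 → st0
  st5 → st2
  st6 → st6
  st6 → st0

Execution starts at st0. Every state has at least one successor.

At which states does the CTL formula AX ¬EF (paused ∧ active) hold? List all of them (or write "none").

States satisfying ¬EF (paused ∧ active): ∅.
States satisfying AX ¬EF (paused ∧ active): ∅.

none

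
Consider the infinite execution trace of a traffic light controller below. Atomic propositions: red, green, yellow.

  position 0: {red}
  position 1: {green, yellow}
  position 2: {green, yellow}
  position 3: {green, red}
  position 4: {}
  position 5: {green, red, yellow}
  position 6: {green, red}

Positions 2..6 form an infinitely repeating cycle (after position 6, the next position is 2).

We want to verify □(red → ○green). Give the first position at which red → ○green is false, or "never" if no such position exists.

3

Check red → ○green at each position in order: 0 ✓, 1 ✓, 2 ✓.
At position 3 the labels are {green, red} and the next position 4 has {}, so red → ○green is false there. This is the first violation.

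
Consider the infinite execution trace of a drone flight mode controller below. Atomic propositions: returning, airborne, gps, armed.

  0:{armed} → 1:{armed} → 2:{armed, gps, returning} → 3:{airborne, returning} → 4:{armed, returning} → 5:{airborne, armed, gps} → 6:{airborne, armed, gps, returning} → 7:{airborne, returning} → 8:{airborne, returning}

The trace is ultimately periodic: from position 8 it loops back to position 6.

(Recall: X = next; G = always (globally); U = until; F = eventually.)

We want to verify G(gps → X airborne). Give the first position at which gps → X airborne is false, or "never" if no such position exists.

never

gps → X airborne holds at every position 0..8, and those are all the positions the trace ever visits, so the invariant G(gps → X airborne) is never violated.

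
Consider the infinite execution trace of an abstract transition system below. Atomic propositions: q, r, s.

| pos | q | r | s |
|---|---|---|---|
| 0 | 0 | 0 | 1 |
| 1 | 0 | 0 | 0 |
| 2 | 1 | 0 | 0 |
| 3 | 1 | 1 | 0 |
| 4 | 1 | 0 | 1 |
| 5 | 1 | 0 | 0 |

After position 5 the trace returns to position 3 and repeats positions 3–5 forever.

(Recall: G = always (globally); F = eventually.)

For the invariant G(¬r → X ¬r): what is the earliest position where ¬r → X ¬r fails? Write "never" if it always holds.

2

Check ¬r → X ¬r at each position in order: 0 ✓, 1 ✓.
At position 2 the labels are {q} and the next position 3 has {q, r}, so ¬r → X ¬r is false there. This is the first violation.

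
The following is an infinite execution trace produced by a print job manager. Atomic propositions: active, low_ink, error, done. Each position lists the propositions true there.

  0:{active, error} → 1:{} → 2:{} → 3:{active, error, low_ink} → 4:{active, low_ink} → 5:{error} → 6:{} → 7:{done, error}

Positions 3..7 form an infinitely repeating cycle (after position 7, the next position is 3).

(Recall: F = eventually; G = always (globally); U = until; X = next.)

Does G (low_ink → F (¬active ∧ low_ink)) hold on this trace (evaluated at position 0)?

Does not hold

low_ink → F (¬active ∧ low_ink) must hold at every position from 0 onward. It fails at position 3, so G (low_ink → F (¬active ∧ low_ink)) is false.
Positions where low_ink holds: 3, 4.
Check F (¬active ∧ low_ink) at each: 3→fails, 4→fails.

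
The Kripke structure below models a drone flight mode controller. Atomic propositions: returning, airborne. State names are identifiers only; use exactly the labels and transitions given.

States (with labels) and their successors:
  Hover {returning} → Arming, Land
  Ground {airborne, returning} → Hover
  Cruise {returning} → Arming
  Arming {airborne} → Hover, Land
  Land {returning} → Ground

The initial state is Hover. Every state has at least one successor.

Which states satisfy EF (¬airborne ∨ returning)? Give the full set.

States satisfying ¬airborne ∨ returning: {Hover, Ground, Cruise, Land}.
States satisfying EF (¬airborne ∨ returning): {Hover, Ground, Cruise, Arming, Land}.

{Hover, Ground, Cruise, Arming, Land}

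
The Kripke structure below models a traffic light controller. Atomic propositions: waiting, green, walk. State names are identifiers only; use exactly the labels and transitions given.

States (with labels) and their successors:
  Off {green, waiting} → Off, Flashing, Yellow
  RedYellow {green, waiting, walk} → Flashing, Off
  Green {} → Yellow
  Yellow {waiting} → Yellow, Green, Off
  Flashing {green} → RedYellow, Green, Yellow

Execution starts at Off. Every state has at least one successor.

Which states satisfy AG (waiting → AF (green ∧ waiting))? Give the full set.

States satisfying waiting → AF (green ∧ waiting): {Off, RedYellow, Green, Flashing}.
States satisfying AG (waiting → AF (green ∧ waiting)): ∅.

none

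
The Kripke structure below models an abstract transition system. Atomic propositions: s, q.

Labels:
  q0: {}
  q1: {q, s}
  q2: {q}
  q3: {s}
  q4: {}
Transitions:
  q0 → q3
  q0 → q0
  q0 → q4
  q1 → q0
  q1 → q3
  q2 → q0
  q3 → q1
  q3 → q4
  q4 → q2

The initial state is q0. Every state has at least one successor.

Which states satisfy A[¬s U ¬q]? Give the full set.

States satisfying ¬s: {q0, q2, q4}.
States satisfying ¬q: {q0, q3, q4}.
States satisfying A[¬s U ¬q]: {q0, q2, q3, q4}.

{q0, q2, q3, q4}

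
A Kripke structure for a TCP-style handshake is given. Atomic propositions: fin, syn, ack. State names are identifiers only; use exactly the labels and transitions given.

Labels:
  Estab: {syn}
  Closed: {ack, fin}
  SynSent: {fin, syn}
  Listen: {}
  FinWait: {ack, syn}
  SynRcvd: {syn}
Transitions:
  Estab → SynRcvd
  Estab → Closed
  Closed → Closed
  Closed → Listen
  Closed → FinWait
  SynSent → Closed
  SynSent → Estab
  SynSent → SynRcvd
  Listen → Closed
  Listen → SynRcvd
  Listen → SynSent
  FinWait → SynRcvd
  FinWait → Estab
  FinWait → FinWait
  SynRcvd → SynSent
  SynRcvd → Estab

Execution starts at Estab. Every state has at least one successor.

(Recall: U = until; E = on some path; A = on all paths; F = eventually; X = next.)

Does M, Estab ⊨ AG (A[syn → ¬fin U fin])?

No

States satisfying A[syn → ¬fin U fin]: {Closed, SynSent}.
States satisfying AG (A[syn → ¬fin U fin]): ∅.
Estab is reachable from Estab and violates A[syn → ¬fin U fin], so AG fails at Estab.
Estab ∉ Sat(AG (A[syn → ¬fin U fin])).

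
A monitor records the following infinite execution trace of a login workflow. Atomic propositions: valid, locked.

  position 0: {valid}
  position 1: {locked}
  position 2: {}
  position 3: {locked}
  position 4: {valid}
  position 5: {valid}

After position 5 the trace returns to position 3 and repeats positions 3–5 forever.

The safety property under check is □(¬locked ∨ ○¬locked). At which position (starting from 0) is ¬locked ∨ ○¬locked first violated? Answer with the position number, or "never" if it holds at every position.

¬locked ∨ ○¬locked holds at every position 0..5, and those are all the positions the trace ever visits, so the invariant □(¬locked ∨ ○¬locked) is never violated.

never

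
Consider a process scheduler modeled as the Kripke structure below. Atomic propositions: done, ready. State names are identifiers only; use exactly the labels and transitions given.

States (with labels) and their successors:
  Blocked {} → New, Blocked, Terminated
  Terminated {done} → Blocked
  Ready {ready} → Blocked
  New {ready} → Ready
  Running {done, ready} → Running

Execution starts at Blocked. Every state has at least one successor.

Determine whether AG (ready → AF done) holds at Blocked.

States satisfying ready → AF done: {Blocked, Terminated, Running}.
States satisfying AG (ready → AF done): {Running}.
New is reachable from Blocked and violates ready → AF done, so AG fails at Blocked.
Blocked ∉ Sat(AG (ready → AF done)).

No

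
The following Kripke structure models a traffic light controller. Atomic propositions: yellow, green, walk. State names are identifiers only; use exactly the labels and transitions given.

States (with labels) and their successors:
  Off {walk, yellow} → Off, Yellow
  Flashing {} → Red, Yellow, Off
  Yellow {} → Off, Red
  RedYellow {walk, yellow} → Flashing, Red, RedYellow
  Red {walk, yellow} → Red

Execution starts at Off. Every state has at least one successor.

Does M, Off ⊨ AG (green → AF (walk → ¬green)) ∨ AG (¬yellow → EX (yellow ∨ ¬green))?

Satisfied

States satisfying green → AF (walk → ¬green): {Off, Flashing, Yellow, RedYellow, Red}.
States satisfying AG (green → AF (walk → ¬green)): {Off, Flashing, Yellow, RedYellow, Red}.
States satisfying ¬yellow → EX (yellow ∨ ¬green): {Off, Flashing, Yellow, RedYellow, Red}.
States satisfying AG (¬yellow → EX (yellow ∨ ¬green)): {Off, Flashing, Yellow, RedYellow, Red}.
States satisfying AG (green → AF (walk → ¬green)) ∨ AG (¬yellow → EX (yellow ∨ ¬green)): {Off, Flashing, Yellow, RedYellow, Red}.
Off ∈ Sat(AG (green → AF (walk → ¬green)) ∨ AG (¬yellow → EX (yellow ∨ ¬green))).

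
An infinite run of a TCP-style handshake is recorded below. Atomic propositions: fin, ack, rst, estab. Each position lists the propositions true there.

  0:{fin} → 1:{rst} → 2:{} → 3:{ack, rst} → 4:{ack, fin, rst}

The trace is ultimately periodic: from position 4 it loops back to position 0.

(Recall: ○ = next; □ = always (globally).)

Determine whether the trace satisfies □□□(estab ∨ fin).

□□(estab ∨ fin) must hold at every position from 0 onward. It fails at position 0, so □□□(estab ∨ fin) is false.

No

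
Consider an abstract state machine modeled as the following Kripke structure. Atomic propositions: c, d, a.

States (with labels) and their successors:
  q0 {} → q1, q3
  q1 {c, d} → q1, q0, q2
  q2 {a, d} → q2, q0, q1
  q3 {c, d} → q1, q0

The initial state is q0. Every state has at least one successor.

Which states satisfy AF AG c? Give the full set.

States satisfying AG c: ∅.
States satisfying AF AG c: ∅.

none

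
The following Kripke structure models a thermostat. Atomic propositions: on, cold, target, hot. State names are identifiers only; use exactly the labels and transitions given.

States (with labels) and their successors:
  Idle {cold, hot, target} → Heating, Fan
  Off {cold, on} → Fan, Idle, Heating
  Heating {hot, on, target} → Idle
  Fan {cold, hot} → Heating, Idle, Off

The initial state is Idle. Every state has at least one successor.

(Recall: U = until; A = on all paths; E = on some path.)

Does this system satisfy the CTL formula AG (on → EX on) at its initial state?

States satisfying on → EX on: {Idle, Off, Fan}.
States satisfying AG (on → EX on): ∅.
Heating is reachable from Idle and violates on → EX on, so AG fails at Idle.
Idle ∉ Sat(AG (on → EX on)).

Violated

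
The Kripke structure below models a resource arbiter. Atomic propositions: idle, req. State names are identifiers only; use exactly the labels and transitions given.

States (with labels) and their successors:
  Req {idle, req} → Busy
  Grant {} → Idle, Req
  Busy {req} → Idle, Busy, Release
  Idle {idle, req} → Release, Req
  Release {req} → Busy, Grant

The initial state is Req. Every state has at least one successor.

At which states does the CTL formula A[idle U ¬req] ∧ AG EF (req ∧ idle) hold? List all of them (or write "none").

{Grant}

States satisfying idle: {Req, Idle}.
States satisfying ¬req: {Grant}.
States satisfying A[idle U ¬req]: {Grant}.
States satisfying EF (req ∧ idle): {Req, Grant, Busy, Idle, Release}.
States satisfying AG EF (req ∧ idle): {Req, Grant, Busy, Idle, Release}.
States satisfying A[idle U ¬req] ∧ AG EF (req ∧ idle): {Grant}.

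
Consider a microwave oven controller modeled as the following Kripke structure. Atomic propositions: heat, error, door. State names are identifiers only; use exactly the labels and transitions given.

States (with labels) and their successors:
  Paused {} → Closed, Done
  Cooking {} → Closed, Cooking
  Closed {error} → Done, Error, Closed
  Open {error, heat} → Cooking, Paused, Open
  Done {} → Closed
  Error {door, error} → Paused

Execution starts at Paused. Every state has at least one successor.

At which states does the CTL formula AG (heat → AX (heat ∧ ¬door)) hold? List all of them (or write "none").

States satisfying heat → AX (heat ∧ ¬door): {Paused, Cooking, Closed, Done, Error}.
States satisfying AG (heat → AX (heat ∧ ¬door)): {Paused, Cooking, Closed, Done, Error}.

{Paused, Cooking, Closed, Done, Error}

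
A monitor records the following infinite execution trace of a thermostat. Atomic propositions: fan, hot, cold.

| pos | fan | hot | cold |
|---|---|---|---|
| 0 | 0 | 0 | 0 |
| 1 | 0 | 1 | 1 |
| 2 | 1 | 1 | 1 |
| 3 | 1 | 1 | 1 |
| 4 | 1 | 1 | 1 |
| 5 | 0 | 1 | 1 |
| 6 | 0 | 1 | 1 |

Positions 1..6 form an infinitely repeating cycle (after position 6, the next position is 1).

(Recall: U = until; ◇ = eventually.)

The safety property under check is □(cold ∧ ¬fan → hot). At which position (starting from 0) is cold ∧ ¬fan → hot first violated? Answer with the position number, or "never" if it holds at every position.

cold ∧ ¬fan → hot holds at every position 0..6, and those are all the positions the trace ever visits, so the invariant □(cold ∧ ¬fan → hot) is never violated.

never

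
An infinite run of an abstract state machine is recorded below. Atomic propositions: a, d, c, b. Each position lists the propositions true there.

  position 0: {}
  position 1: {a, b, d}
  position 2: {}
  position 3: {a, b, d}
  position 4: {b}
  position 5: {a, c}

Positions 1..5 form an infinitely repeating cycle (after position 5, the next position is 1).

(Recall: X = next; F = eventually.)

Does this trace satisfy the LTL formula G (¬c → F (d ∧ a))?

¬c → F (d ∧ a) holds at every position 0..5, and those are all positions ever visited, so G (¬c → F (d ∧ a)) holds.
Positions where ¬c holds: 0, 1, 2, 3, 4.
Check F (d ∧ a) at each: 0→ok, 1→ok, 2→ok, 3→ok, 4→ok.

Satisfied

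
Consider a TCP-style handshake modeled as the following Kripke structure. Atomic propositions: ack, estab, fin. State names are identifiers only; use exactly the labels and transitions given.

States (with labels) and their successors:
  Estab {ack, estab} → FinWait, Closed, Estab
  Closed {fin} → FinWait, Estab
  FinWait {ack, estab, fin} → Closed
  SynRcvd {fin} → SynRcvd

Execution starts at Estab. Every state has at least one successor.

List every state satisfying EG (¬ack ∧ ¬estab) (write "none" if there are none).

States satisfying ¬ack ∧ ¬estab: {Closed, SynRcvd}.
States satisfying EG (¬ack ∧ ¬estab): {SynRcvd}.

{SynRcvd}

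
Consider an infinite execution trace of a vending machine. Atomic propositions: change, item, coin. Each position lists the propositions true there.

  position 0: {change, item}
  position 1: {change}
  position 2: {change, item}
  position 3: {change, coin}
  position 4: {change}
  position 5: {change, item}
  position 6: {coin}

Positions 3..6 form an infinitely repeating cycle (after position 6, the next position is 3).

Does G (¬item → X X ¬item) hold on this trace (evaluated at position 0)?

¬item → X X ¬item must hold at every position from 0 onward. It fails at position 3, so G (¬item → X X ¬item) is false.
Positions where ¬item holds: 1, 3, 4, 6.
Check X X ¬item at each: 1→ok, 3→fails, 4→ok, 6→ok.

No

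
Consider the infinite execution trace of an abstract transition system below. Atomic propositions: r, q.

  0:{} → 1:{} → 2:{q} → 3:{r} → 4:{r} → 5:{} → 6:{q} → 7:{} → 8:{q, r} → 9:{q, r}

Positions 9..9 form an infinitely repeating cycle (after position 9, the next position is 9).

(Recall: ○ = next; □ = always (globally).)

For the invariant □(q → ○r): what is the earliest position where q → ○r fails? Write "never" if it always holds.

Check q → ○r at each position in order: 0 ✓, 1 ✓, 2 ✓, 3 ✓, 4 ✓, 5 ✓.
At position 6 the labels are {q} and the next position 7 has {}, so q → ○r is false there. This is the first violation.

6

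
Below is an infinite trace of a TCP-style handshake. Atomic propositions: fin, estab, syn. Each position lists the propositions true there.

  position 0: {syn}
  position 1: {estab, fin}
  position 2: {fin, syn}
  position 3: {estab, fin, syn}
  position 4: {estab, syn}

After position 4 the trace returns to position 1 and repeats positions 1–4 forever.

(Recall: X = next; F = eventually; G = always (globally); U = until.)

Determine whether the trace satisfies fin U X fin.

Yes

Walking from position 0: X fin first holds at position 0, and fin holds at every earlier position along the way, so fin U X fin holds.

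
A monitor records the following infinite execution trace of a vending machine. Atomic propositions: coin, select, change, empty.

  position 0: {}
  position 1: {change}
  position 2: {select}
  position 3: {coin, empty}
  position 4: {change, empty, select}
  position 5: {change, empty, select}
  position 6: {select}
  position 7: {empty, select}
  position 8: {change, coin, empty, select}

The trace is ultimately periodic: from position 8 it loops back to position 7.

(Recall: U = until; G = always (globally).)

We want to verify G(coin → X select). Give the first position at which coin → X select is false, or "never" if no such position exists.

never

coin → X select holds at every position 0..8, and those are all the positions the trace ever visits, so the invariant G(coin → X select) is never violated.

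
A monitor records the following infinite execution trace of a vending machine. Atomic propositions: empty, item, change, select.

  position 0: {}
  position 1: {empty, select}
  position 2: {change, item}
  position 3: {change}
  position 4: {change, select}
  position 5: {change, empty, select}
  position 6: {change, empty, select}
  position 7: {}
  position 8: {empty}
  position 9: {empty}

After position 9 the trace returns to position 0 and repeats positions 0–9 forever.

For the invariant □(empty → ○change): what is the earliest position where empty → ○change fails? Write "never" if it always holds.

6

Check empty → ○change at each position in order: 0 ✓, 1 ✓, 2 ✓, 3 ✓, 4 ✓, 5 ✓.
At position 6 the labels are {change, empty, select} and the next position 7 has {}, so empty → ○change is false there. This is the first violation.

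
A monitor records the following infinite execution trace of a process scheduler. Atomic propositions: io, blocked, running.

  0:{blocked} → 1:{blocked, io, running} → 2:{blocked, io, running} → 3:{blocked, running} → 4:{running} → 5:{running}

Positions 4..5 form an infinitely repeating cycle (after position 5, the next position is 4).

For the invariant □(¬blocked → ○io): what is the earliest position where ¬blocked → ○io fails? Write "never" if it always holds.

Check ¬blocked → ○io at each position in order: 0 ✓, 1 ✓, 2 ✓, 3 ✓.
At position 4 the labels are {running} and the next position 5 has {running}, so ¬blocked → ○io is false there. This is the first violation.

4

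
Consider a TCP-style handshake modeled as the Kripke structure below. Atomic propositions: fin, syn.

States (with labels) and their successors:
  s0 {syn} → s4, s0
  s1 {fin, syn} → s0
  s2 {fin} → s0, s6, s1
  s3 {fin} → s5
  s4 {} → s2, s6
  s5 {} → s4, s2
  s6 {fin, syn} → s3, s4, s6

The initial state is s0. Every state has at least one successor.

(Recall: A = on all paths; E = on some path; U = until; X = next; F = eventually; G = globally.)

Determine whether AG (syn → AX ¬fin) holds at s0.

Violated

States satisfying syn → AX ¬fin: {s0, s1, s2, s3, s4, s5}.
States satisfying AG (syn → AX ¬fin): ∅.
s6 is reachable from s0 and violates syn → AX ¬fin, so AG fails at s0.
s0 ∉ Sat(AG (syn → AX ¬fin)).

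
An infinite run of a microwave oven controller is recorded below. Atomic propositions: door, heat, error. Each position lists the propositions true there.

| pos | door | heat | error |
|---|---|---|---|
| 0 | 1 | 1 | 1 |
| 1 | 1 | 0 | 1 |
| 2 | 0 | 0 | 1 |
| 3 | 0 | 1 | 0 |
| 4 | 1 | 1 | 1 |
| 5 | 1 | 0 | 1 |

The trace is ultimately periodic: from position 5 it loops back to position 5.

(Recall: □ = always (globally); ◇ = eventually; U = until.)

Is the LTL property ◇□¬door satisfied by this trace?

Violated

□¬door is false at every position 0..5, so it never becomes true and ◇□¬door fails.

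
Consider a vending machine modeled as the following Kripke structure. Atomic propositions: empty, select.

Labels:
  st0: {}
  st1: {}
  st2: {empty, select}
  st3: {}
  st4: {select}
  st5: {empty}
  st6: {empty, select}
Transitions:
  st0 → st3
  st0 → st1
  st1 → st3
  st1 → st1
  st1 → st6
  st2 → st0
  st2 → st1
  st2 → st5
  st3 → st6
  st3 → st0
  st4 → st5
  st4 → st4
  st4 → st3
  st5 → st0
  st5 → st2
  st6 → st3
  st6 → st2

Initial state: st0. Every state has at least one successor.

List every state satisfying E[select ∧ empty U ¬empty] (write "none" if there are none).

States satisfying select ∧ empty: {st2, st6}.
States satisfying ¬empty: {st0, st1, st3, st4}.
States satisfying E[select ∧ empty U ¬empty]: {st0, st1, st2, st3, st4, st6}.

{st0, st1, st2, st3, st4, st6}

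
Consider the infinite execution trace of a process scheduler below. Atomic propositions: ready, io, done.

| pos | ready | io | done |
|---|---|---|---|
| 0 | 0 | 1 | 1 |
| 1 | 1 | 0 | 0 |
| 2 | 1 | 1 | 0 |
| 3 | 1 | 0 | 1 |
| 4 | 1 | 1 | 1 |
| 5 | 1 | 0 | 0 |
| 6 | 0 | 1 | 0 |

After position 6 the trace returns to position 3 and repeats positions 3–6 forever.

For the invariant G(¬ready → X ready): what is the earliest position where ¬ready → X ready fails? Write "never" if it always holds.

never

¬ready → X ready holds at every position 0..6, and those are all the positions the trace ever visits, so the invariant G(¬ready → X ready) is never violated.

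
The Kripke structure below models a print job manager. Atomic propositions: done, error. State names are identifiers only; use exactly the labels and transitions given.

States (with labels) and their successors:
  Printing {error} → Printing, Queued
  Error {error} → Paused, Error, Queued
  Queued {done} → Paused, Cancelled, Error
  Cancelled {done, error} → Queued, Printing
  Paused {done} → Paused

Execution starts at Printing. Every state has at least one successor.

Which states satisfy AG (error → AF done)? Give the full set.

{Paused}

States satisfying error → AF done: {Queued, Cancelled, Paused}.
States satisfying AG (error → AF done): {Paused}.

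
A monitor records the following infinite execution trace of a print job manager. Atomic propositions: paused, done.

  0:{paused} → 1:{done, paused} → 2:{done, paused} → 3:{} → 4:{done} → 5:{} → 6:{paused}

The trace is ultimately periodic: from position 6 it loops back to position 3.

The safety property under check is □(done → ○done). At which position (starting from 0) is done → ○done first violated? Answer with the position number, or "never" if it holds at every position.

Check done → ○done at each position in order: 0 ✓, 1 ✓.
At position 2 the labels are {done, paused} and the next position 3 has {}, so done → ○done is false there. This is the first violation.

2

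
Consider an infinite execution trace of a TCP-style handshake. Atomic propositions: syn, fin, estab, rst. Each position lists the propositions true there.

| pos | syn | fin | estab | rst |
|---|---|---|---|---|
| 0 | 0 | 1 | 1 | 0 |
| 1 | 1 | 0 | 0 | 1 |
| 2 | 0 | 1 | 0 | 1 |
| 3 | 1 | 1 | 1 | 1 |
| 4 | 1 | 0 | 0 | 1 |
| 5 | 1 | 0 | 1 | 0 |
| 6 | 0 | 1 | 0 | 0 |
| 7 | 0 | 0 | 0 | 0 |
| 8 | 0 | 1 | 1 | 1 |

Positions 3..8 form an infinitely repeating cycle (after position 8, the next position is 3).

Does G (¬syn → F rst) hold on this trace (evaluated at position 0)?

¬syn → F rst holds at every position 0..8, and those are all positions ever visited, so G (¬syn → F rst) holds.
Positions where ¬syn holds: 0, 2, 6, 7, 8.
Check F rst at each: 0→ok, 2→ok, 6→ok, 7→ok, 8→ok.

Yes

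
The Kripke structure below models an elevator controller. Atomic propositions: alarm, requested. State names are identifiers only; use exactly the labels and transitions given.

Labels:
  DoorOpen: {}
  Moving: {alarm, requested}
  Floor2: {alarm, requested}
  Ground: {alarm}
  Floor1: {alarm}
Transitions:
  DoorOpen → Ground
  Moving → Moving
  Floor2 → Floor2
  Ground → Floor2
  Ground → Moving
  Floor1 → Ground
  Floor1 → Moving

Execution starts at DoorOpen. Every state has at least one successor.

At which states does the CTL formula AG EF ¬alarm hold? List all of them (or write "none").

none

States satisfying EF ¬alarm: {DoorOpen}.
States satisfying AG EF ¬alarm: ∅.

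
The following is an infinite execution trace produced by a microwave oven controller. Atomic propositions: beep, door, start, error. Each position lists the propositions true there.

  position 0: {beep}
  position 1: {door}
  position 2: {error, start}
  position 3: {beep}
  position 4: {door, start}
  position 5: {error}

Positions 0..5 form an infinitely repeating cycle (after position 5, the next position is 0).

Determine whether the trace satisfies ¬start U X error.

Holds

Walking from position 0: X error first holds at position 1, and ¬start holds at every earlier position along the way, so ¬start U X error holds.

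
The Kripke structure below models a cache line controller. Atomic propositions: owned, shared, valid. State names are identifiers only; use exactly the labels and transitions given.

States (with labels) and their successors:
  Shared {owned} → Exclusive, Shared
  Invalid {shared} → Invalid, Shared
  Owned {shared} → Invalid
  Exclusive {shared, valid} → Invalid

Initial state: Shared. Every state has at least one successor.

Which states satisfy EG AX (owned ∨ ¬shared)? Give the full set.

States satisfying AX (owned ∨ ¬shared): ∅.
States satisfying EG AX (owned ∨ ¬shared): ∅.

none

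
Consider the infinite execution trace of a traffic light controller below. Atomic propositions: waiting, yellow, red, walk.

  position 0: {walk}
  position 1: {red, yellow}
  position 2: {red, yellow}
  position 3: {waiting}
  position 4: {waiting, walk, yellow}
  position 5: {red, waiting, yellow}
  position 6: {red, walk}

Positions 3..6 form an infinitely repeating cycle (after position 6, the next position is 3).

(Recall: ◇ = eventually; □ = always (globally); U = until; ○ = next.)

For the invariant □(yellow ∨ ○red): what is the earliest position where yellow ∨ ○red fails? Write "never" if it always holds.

3

Check yellow ∨ ○red at each position in order: 0 ✓, 1 ✓, 2 ✓.
At position 3 the labels are {waiting} and the next position 4 has {waiting, walk, yellow}, so yellow ∨ ○red is false there. This is the first violation.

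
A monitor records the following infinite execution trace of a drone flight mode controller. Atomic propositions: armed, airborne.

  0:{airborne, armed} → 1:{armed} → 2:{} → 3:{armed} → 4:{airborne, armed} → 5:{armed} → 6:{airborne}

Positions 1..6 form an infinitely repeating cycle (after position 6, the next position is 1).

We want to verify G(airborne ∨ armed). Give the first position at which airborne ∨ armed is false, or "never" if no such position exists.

Check airborne ∨ armed at each position in order: 0 ✓, 1 ✓.
At position 2 the labels are {}, so airborne ∨ armed is false there. This is the first violation.

2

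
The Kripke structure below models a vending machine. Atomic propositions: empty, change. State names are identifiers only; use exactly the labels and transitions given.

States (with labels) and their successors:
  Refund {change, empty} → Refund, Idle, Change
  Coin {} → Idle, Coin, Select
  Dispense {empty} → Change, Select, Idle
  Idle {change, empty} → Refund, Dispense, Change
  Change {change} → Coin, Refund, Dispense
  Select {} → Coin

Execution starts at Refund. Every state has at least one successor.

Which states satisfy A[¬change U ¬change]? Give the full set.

{Coin, Dispense, Select}

States satisfying ¬change: {Coin, Dispense, Select}.
States satisfying A[¬change U ¬change]: {Coin, Dispense, Select}.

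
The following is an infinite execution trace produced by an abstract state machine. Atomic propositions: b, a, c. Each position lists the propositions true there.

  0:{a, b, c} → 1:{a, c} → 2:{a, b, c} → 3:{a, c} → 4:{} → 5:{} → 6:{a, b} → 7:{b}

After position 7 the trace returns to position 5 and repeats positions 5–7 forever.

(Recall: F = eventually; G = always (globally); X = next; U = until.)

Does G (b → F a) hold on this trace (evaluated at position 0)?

Holds

b → F a holds at every position 0..7, and those are all positions ever visited, so G (b → F a) holds.
Positions where b holds: 0, 2, 6, 7.
Check F a at each: 0→ok, 2→ok, 6→ok, 7→ok.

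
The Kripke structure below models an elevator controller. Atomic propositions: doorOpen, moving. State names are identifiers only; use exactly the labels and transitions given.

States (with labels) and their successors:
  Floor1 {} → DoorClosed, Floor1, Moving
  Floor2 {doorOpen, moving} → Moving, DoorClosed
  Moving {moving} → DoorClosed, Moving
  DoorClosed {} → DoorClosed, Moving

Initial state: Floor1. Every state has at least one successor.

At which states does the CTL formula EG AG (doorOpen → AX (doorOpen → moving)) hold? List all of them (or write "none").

States satisfying AG (doorOpen → AX (doorOpen → moving)): {Floor1, Floor2, Moving, DoorClosed}.
States satisfying EG AG (doorOpen → AX (doorOpen → moving)): {Floor1, Floor2, Moving, DoorClosed}.

{Floor1, Floor2, Moving, DoorClosed}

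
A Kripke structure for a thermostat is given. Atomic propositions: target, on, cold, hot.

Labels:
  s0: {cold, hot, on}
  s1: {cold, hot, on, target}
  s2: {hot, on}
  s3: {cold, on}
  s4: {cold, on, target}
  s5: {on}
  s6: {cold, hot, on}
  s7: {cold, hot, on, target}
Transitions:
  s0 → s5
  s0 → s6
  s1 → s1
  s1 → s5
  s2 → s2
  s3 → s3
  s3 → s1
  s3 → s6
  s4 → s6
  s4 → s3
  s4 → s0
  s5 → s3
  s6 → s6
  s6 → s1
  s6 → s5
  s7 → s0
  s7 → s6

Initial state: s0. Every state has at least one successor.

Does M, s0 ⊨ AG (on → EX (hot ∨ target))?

States satisfying on → EX (hot ∨ target): {s0, s1, s2, s3, s4, s6, s7}.
States satisfying AG (on → EX (hot ∨ target)): {s2}.
s5 is reachable from s0 and violates on → EX (hot ∨ target), so AG fails at s0.
s0 ∉ Sat(AG (on → EX (hot ∨ target))).

Violated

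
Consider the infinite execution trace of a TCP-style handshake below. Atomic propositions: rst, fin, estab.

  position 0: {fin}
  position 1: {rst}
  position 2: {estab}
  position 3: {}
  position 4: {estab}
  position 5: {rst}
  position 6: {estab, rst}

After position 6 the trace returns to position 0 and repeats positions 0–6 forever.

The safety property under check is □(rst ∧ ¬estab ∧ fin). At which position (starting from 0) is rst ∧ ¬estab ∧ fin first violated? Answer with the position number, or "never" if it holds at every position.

At position 0 the labels are {fin}, so rst ∧ ¬estab ∧ fin is false there. This is the first violation.

0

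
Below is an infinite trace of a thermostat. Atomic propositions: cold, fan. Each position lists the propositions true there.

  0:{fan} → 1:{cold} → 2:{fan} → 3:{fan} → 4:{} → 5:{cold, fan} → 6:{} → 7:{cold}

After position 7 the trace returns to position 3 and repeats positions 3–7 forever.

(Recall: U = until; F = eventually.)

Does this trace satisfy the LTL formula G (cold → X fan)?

cold → X fan must hold at every position from 0 onward. It fails at position 5, so G (cold → X fan) is false.
Positions where cold holds: 1, 5, 7.
Check X fan at each: 1→ok, 5→fails, 7→ok.

No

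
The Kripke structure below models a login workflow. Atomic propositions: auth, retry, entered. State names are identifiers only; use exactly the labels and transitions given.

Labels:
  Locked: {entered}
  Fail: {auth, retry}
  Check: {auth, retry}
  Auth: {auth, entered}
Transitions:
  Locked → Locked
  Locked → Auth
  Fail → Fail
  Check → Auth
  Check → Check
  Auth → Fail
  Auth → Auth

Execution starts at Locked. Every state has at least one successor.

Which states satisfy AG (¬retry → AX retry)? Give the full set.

States satisfying ¬retry → AX retry: {Fail, Check}.
States satisfying AG (¬retry → AX retry): {Fail}.

{Fail}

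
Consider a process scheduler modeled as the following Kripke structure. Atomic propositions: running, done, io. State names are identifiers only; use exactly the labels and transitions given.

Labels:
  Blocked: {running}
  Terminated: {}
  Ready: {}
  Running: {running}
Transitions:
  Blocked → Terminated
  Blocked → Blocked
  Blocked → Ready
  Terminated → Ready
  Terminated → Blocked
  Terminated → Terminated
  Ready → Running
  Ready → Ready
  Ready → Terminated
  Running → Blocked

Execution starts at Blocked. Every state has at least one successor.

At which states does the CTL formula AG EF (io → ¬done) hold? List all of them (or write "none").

{Blocked, Terminated, Ready, Running}

States satisfying EF (io → ¬done): {Blocked, Terminated, Ready, Running}.
States satisfying AG EF (io → ¬done): {Blocked, Terminated, Ready, Running}.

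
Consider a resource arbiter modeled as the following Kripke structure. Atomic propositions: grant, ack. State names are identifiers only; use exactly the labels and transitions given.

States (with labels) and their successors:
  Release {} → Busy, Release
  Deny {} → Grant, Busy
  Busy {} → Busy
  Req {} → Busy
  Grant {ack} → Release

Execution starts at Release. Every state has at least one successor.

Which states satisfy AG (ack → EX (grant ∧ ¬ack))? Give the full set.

States satisfying ack → EX (grant ∧ ¬ack): {Release, Deny, Busy, Req}.
States satisfying AG (ack → EX (grant ∧ ¬ack)): {Release, Busy, Req}.

{Release, Busy, Req}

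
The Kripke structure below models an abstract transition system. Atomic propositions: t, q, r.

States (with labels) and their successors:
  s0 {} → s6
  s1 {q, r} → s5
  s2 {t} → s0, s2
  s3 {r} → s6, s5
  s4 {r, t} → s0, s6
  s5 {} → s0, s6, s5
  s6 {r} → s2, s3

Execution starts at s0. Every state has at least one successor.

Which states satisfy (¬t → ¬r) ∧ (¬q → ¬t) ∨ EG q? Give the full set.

{s0, s5}

States satisfying ¬t: {s0, s1, s3, s5, s6}.
States satisfying ¬r: {s0, s2, s5}.
States satisfying ¬t → ¬r: {s0, s2, s4, s5}.
States satisfying ¬q: {s0, s2, s3, s4, s5, s6}.
States satisfying ¬q → ¬t: {s0, s1, s3, s5, s6}.
States satisfying (¬t → ¬r) ∧ (¬q → ¬t): {s0, s5}.
States satisfying q: {s1}.
States satisfying EG q: ∅.
States satisfying (¬t → ¬r) ∧ (¬q → ¬t) ∨ EG q: {s0, s5}.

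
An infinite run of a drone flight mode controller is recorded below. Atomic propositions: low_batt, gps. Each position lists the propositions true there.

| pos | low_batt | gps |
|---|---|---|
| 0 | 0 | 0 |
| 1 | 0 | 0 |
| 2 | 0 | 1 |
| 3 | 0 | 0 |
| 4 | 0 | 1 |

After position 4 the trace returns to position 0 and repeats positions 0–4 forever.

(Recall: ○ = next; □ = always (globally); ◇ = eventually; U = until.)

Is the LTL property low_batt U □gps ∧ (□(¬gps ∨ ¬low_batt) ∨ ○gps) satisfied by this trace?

Violated

Walking from position 0: at position 0, □gps has not yet held and low_batt fails, so low_batt U □gps is false.
At position 0: low_batt U □gps is false; □(¬gps ∨ ¬low_batt) ∨ ○gps is true; so low_batt U □gps ∧ (□(¬gps ∨ ¬low_batt) ∨ ○gps) is false.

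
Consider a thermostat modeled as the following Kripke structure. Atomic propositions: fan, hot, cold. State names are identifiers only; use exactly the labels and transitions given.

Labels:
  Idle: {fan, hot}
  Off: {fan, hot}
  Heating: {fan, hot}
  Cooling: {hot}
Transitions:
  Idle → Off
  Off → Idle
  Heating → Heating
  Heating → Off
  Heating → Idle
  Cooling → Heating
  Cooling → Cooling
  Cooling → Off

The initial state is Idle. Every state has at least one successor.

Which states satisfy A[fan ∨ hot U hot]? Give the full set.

{Idle, Off, Heating, Cooling}

States satisfying fan ∨ hot: {Idle, Off, Heating, Cooling}.
States satisfying hot: {Idle, Off, Heating, Cooling}.
States satisfying A[fan ∨ hot U hot]: {Idle, Off, Heating, Cooling}.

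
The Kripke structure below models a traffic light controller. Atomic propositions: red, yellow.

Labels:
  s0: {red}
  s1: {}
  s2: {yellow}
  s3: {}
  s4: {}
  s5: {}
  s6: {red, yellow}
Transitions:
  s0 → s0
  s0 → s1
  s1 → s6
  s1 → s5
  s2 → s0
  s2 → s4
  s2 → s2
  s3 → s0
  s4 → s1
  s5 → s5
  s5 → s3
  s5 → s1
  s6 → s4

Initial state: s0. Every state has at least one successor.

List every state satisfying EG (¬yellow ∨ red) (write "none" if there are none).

{s0, s1, s3, s4, s5, s6}

States satisfying ¬yellow ∨ red: {s0, s1, s3, s4, s5, s6}.
States satisfying EG (¬yellow ∨ red): {s0, s1, s3, s4, s5, s6}.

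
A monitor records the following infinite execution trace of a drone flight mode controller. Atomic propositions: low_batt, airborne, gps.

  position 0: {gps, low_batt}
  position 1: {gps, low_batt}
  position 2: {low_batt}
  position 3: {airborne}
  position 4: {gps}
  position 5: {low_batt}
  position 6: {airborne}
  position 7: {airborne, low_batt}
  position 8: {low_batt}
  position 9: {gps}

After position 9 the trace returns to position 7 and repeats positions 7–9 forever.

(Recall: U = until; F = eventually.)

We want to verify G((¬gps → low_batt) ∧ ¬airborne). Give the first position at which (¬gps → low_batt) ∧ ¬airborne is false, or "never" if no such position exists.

Check (¬gps → low_batt) ∧ ¬airborne at each position in order: 0 ✓, 1 ✓, 2 ✓.
At position 3 the labels are {airborne}, so (¬gps → low_batt) ∧ ¬airborne is false there. This is the first violation.

3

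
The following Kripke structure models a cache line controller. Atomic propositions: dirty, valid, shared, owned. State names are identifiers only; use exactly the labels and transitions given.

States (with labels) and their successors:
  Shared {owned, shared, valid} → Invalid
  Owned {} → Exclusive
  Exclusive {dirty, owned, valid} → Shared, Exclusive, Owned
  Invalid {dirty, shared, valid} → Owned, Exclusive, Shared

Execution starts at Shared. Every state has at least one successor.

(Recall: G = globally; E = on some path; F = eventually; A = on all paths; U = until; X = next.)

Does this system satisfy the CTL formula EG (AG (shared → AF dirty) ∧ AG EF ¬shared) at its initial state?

Yes

States satisfying AG (shared → AF dirty) ∧ AG EF ¬shared: {Shared, Owned, Exclusive, Invalid}.
States satisfying EG (AG (shared → AF dirty) ∧ AG EF ¬shared): {Shared, Owned, Exclusive, Invalid}.
Shared ∈ Sat(EG (AG (shared → AF dirty) ∧ AG EF ¬shared)).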